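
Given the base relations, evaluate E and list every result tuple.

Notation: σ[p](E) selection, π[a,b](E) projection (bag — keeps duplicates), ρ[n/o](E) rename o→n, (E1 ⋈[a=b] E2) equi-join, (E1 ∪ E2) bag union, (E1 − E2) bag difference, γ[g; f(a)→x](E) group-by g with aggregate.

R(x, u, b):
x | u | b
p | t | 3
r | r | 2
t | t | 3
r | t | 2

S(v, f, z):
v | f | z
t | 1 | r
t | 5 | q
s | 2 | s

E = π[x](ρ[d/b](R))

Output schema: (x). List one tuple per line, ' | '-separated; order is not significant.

Stepwise |·|:
  R → 4
  ρ[d/b](R) → 4
  π[x](ρ[d/b](R)) → 4

== RESULT ==
x
p
r
r
t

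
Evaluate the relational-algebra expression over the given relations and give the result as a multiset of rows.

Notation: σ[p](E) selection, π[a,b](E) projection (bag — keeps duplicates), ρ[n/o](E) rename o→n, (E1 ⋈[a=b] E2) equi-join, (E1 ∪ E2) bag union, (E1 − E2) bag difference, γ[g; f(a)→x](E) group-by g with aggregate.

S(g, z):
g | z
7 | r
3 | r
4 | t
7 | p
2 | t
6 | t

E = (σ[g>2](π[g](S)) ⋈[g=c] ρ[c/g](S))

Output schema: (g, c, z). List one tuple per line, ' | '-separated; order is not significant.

Subexpression sizes:
  S → 6
  π[g](S) → 6
  σ[g>2](π[g](S)) → 5
  S → 6
  ρ[c/g](S) → 6
  (σ[g>2](π[g](S)) ⋈[g=c] ρ[c/g](S)) → 7

== RESULT ==
g | c | z
3 | 3 | r
4 | 4 | t
6 | 6 | t
7 | 7 | p
7 | 7 | p
7 | 7 | r
7 | 7 | r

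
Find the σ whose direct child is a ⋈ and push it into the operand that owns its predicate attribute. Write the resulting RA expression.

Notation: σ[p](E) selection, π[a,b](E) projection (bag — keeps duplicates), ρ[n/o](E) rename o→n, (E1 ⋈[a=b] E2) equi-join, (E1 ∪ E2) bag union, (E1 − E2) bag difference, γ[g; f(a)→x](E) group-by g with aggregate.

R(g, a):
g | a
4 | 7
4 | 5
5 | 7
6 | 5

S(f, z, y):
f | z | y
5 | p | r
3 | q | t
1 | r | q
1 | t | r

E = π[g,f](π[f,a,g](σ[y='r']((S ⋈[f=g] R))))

σ filters on y, owned by the left side.
E' = π[g,f](π[f,a,g]((σ[y='r'](S) ⋈[f=g] R)))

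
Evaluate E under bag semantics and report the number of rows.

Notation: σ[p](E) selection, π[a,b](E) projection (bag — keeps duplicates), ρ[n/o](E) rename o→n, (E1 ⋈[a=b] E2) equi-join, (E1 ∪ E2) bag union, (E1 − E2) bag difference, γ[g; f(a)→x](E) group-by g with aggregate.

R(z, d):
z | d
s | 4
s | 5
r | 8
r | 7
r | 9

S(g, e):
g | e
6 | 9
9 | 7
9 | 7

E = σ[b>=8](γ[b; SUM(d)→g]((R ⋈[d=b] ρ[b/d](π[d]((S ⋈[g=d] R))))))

Subexpression sizes:
  R → 5
  S → 3
  R → 5
  (S ⋈[g=d] R) → 2
  π[d]((S ⋈[g=d] R)) → 2
  ρ[b/d](π[d]((S ⋈[g=d] R))) → 2
  (R ⋈[d=b] ρ[b/d](π[d]((S ⋈[g=d] R)))) → 2
  γ[b; SUM(d)→g]((R ⋈[d=b] ρ[b/d](π[d]((S ⋈[g=d] R))))) → 1
  σ[b>=8](γ[b; SUM(d)→g]((R ⋈[d=b] ρ[b/d](π[d]((S ⋈[g=d] R)))))) → 1

|E| = 1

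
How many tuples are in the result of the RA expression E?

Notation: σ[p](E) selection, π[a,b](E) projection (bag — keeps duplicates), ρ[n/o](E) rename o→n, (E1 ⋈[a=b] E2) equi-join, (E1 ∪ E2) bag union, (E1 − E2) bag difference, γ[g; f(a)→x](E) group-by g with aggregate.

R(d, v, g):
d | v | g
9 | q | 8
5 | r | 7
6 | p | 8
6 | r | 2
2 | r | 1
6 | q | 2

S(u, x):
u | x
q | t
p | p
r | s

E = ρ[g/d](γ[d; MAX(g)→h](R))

Per-node cardinality:
  R → 6
  γ[d; MAX(g)→h](R) → 4
  ρ[g/d](γ[d; MAX(g)→h](R)) → 4

|E| = 4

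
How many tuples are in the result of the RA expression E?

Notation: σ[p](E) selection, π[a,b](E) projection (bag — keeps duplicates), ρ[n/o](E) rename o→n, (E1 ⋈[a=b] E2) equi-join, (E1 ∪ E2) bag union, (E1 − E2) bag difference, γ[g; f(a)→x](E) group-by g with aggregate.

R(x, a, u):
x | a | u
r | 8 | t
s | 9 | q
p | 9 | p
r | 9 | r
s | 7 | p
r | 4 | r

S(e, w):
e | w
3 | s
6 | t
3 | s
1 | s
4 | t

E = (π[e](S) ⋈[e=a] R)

Stepwise |·|:
  S → 5
  π[e](S) → 5
  R → 6
  (π[e](S) ⋈[e=a] R) → 1

|E| = 1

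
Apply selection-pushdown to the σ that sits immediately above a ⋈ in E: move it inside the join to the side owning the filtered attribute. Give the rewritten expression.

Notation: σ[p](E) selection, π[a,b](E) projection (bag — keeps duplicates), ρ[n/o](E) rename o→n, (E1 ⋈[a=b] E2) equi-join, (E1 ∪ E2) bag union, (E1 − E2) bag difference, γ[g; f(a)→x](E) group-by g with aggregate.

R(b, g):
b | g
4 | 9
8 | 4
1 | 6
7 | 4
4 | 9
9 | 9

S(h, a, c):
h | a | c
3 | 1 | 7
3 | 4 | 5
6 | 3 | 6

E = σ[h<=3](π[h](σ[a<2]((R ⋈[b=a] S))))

σ filters on a, owned by the right side.
E' = σ[h<=3](π[h]((R ⋈[b=a] σ[a<2](S))))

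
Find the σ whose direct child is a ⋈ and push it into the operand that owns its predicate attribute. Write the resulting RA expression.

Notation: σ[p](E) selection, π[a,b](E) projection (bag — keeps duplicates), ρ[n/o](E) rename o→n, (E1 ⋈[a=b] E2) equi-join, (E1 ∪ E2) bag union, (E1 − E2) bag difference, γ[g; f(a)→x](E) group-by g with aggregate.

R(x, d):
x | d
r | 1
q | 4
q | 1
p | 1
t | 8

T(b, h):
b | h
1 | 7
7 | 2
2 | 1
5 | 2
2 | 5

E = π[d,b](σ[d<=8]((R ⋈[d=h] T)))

σ filters on d, owned by the left side.
E' = π[d,b]((σ[d<=8](R) ⋈[d=h] T))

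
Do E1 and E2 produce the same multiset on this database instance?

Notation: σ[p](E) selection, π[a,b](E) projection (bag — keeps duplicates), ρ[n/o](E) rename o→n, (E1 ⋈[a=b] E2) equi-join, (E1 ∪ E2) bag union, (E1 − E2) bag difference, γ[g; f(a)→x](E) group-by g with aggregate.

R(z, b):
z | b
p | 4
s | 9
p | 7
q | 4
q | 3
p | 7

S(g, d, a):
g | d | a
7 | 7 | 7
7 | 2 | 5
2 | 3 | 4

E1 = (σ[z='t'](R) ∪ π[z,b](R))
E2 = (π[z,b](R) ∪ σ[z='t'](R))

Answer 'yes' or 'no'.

E1 subexpression sizes:
  R → 6
  σ[z='t'](R) → 0
  R → 6
  π[z,b](R) → 6
  (σ[z='t'](R) ∪ π[z,b](R)) → 6
E2 subexpression sizes:
  R → 6
  π[z,b](R) → 6
  R → 6
  σ[z='t'](R) → 0
  (π[z,b](R) ∪ σ[z='t'](R)) → 6

E1 and E2 produce the same multiset:
z | b
p | 4
p | 7
p | 7
q | 3
q | 4
s | 9

yes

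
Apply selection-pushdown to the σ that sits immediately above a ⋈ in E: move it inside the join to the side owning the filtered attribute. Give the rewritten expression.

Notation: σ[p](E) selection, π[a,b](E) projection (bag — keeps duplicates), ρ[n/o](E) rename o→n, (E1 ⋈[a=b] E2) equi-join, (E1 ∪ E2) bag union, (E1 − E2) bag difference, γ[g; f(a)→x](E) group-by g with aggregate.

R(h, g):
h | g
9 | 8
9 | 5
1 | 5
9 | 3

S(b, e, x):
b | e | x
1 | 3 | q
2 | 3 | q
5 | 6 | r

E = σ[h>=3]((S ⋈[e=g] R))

σ filters on h, owned by the right side.
E' = (S ⋈[e=g] σ[h>=3](R))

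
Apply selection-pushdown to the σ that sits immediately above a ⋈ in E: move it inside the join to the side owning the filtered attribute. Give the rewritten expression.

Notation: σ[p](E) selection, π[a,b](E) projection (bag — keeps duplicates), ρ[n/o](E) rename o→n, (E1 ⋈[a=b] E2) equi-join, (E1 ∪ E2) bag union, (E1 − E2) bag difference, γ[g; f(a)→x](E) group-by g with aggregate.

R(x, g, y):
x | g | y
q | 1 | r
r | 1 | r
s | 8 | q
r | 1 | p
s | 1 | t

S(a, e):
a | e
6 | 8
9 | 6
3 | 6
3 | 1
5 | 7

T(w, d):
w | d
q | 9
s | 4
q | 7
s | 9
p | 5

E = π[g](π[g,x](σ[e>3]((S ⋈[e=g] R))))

σ filters on e, owned by the left side.
E' = π[g](π[g,x]((σ[e>3](S) ⋈[e=g] R)))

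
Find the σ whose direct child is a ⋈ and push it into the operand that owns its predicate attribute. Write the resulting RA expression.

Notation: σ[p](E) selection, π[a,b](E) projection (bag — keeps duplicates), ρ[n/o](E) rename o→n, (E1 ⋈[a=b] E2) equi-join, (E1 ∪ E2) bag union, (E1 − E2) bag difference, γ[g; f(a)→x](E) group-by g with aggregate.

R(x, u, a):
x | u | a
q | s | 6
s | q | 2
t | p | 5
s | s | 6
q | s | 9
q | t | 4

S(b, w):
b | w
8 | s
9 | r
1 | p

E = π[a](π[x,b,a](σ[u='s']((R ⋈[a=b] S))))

σ filters on u, owned by the left side.
E' = π[a](π[x,b,a]((σ[u='s'](R) ⋈[a=b] S)))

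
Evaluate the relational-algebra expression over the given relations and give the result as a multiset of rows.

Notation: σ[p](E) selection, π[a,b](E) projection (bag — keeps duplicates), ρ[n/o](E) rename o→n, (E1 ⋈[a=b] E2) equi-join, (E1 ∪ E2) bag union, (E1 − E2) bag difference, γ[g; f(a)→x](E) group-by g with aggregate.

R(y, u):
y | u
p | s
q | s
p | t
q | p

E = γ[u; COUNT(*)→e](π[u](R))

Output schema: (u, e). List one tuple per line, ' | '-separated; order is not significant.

Subexpression sizes:
  R → 4
  π[u](R) → 4
  γ[u; COUNT(*)→e](π[u](R)) → 3

== RESULT ==
u | e
p | 1
s | 2
t | 1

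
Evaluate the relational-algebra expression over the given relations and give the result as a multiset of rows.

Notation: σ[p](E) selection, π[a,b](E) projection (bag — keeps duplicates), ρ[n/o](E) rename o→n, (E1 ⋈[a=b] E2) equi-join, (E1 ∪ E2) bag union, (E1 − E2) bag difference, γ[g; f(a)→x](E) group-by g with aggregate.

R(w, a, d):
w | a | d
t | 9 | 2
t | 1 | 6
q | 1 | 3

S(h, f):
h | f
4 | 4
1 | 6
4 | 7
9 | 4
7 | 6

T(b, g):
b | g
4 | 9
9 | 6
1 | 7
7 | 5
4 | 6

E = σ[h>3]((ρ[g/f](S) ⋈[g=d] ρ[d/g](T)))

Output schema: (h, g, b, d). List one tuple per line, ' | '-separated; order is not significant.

Per-node cardinality:
  S → 5
  ρ[g/f](S) → 5
  T → 5
  ρ[d/g](T) → 5
  (ρ[g/f](S) ⋈[g=d] ρ[d/g](T)) → 5
  σ[h>3]((ρ[g/f](S) ⋈[g=d] ρ[d/g](T))) → 3

== RESULT ==
h | g | b | d
4 | 7 | 1 | 7
7 | 6 | 4 | 6
7 | 6 | 9 | 6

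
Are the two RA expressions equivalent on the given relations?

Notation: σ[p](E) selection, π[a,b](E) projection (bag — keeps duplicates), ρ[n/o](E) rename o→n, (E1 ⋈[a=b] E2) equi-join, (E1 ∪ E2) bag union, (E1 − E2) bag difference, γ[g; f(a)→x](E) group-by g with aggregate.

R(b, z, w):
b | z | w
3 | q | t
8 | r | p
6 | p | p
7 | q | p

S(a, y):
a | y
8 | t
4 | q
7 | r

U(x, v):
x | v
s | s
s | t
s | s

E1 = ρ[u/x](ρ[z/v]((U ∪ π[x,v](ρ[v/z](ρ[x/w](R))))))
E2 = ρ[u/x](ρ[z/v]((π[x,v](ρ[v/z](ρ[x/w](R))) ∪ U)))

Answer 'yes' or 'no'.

E1 per-node cardinality:
  U → 3
  R → 4
  ρ[x/w](R) → 4
  ρ[v/z](ρ[x/w](R)) → 4
  π[x,v](ρ[v/z](ρ[x/w](R))) → 4
  (U ∪ π[x,v](ρ[v/z](ρ[x/w](R)))) → 7
  ρ[z/v]((U ∪ π[x,v](ρ[v/z](ρ[x/w](R))))) → 7
  ρ[u/x](ρ[z/v]((U ∪ π[x,v](ρ[v/z](ρ[x/w](R)))))) → 7
E2 per-node cardinality:
  R → 4
  ρ[x/w](R) → 4
  ρ[v/z](ρ[x/w](R)) → 4
  π[x,v](ρ[v/z](ρ[x/w](R))) → 4
  U → 3
  (π[x,v](ρ[v/z](ρ[x/w](R))) ∪ U) → 7
  ρ[z/v]((π[x,v](ρ[v/z](ρ[x/w](R))) ∪ U)) → 7
  ρ[u/x](ρ[z/v]((π[x,v](ρ[v/z](ρ[x/w](R))) ∪ U))) → 7

E1 and E2 produce the same multiset:
u | z
p | p
p | q
p | r
s | s
s | s
s | t
t | q

yes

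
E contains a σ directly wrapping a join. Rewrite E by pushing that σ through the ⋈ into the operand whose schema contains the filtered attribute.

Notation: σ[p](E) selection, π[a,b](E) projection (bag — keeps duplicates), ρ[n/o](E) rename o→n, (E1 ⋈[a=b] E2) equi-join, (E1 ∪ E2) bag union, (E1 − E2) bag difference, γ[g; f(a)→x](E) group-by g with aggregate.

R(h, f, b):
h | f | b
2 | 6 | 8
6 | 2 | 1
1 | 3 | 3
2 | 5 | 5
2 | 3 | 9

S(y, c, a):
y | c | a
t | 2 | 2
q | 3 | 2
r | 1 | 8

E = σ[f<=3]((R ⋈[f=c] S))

σ filters on f, owned by the left side.
E' = (σ[f<=3](R) ⋈[f=c] S)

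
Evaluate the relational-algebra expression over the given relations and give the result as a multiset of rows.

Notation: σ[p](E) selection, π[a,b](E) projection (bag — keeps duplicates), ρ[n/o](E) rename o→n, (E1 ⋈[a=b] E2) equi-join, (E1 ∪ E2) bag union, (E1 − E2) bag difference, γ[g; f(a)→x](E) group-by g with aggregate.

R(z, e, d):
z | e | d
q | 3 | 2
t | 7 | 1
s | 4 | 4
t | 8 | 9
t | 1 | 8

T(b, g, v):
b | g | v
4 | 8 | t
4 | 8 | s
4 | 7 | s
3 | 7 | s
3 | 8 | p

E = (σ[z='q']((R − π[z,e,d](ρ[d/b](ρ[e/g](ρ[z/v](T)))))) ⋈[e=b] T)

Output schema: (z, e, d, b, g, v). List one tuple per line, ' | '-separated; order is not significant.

Stepwise |·|:
  R → 5
  T → 5
  ρ[z/v](T) → 5
  ρ[e/g](ρ[z/v](T)) → 5
  ρ[d/b](ρ[e/g](ρ[z/v](T))) → 5
  π[z,e,d](ρ[d/b](ρ[e/g](ρ[z/v](T)))) → 5
  (R − π[z,e,d](ρ[d/b](ρ[e/g](ρ[z/v](T))))) → 5
  σ[z='q']((R − π[z,e,d](ρ[d/b](ρ[e/g](ρ[z/v](T)))))) → 1
  T → 5
  (σ[z='q']((R − π[z,e,d](ρ[d/b](ρ[e/g](ρ[z/v](T)))))) ⋈[e=b] T) → 2

== RESULT ==
z | e | d | b | g | v
q | 3 | 2 | 3 | 7 | s
q | 3 | 2 | 3 | 8 | p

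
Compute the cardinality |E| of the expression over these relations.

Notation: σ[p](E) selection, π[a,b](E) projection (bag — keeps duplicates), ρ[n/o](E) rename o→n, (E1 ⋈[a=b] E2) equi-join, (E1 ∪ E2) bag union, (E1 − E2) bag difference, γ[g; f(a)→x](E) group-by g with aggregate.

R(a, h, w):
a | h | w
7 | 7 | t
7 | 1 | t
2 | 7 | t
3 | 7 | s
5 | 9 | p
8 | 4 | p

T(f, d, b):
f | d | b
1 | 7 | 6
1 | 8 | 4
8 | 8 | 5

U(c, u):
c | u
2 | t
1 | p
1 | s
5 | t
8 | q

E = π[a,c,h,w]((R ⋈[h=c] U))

Per-node cardinality:
  R → 6
  U → 5
  (R ⋈[h=c] U) → 2
  π[a,c,h,w]((R ⋈[h=c] U)) → 2

|E| = 2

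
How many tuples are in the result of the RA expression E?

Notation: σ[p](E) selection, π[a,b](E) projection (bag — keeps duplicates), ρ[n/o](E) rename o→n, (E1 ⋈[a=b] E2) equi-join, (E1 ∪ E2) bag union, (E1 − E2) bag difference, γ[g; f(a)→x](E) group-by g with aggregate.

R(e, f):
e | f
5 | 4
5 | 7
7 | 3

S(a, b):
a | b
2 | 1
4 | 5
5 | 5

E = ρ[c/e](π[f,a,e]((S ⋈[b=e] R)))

Per-node cardinality:
  S → 3
  R → 3
  (S ⋈[b=e] R) → 4
  π[f,a,e]((S ⋈[b=e] R)) → 4
  ρ[c/e](π[f,a,e]((S ⋈[b=e] R))) → 4

|E| = 4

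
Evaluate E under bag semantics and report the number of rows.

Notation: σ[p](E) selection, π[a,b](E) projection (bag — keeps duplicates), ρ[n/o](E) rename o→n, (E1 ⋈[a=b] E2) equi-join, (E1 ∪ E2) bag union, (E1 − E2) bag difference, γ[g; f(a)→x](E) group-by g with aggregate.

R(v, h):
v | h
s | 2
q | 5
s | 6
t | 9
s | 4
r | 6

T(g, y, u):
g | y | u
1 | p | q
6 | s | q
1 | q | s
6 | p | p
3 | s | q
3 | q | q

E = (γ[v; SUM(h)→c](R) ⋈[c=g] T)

Per-node cardinality:
  R → 6
  γ[v; SUM(h)→c](R) → 4
  T → 6
  (γ[v; SUM(h)→c](R) ⋈[c=g] T) → 2

|E| = 2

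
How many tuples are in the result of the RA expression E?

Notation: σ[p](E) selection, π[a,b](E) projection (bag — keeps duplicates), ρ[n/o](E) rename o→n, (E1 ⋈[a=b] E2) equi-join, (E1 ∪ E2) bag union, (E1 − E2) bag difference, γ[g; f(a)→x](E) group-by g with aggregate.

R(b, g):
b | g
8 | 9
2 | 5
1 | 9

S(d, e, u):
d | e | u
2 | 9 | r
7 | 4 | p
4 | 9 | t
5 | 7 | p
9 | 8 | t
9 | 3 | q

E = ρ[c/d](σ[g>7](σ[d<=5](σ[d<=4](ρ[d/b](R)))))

Row counts bottom-up:
  R → 3
  ρ[d/b](R) → 3
  σ[d<=4](ρ[d/b](R)) → 2
  σ[d<=5](σ[d<=4](ρ[d/b](R))) → 2
  σ[g>7](σ[d<=5](σ[d<=4](ρ[d/b](R)))) → 1
  ρ[c/d](σ[g>7](σ[d<=5](σ[d<=4](ρ[d/b](R))))) → 1

|E| = 1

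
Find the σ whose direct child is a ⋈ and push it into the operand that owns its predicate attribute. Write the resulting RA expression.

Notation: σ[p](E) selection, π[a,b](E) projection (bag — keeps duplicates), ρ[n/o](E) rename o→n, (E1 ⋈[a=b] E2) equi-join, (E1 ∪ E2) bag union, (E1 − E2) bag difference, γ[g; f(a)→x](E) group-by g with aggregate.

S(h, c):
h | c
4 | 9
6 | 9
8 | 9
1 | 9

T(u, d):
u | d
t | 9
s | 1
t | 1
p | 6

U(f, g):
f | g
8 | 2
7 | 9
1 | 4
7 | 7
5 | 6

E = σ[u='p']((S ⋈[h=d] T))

σ filters on u, owned by the right side.
E' = (S ⋈[h=d] σ[u='p'](T))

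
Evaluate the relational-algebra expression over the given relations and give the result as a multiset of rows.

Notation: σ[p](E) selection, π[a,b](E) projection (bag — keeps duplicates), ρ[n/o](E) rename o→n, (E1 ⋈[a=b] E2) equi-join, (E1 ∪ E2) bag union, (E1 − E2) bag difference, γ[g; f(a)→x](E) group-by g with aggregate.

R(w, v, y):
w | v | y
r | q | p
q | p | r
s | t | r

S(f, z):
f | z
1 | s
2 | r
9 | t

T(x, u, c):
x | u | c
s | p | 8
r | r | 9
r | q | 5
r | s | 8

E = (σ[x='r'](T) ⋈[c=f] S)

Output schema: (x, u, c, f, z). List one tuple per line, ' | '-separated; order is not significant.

Subexpression sizes:
  T → 4
  σ[x='r'](T) → 3
  S → 3
  (σ[x='r'](T) ⋈[c=f] S) → 1

== RESULT ==
x | u | c | f | z
r | r | 9 | 9 | t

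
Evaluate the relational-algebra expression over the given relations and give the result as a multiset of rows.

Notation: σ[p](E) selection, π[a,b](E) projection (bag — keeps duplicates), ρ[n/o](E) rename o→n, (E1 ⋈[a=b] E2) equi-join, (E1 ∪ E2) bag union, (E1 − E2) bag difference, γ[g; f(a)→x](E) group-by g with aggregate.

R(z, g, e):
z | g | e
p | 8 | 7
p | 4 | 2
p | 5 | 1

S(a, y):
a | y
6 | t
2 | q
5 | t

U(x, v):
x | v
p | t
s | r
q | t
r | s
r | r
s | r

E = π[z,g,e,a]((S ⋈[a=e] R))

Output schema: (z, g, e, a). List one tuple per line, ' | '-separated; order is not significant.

Stepwise |·|:
  S → 3
  R → 3
  (S ⋈[a=e] R) → 1
  π[z,g,e,a]((S ⋈[a=e] R)) → 1

== RESULT ==
z | g | e | a
p | 4 | 2 | 2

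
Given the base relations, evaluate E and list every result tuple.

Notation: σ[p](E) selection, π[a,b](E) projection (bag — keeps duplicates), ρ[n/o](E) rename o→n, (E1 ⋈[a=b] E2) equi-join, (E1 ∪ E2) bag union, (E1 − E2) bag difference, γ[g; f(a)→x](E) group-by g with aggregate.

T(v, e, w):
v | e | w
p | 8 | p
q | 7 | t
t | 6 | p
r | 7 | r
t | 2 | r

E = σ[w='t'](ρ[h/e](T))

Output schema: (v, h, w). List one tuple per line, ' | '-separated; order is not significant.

Subexpression sizes:
  T → 5
  ρ[h/e](T) → 5
  σ[w='t'](ρ[h/e](T)) → 1

== RESULT ==
v | h | w
q | 7 | t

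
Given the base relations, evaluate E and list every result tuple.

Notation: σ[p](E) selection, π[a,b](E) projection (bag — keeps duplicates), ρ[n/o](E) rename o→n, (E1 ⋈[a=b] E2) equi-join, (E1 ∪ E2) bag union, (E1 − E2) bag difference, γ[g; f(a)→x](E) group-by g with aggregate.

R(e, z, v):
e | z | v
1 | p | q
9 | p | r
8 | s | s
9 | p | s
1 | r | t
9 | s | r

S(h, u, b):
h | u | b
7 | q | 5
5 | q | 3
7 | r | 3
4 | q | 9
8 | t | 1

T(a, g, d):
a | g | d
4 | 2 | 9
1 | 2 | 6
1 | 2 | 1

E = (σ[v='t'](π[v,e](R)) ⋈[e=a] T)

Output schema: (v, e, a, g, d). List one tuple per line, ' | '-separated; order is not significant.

Per-node cardinality:
  R → 6
  π[v,e](R) → 6
  σ[v='t'](π[v,e](R)) → 1
  T → 3
  (σ[v='t'](π[v,e](R)) ⋈[e=a] T) → 2

== RESULT ==
v | e | a | g | d
t | 1 | 1 | 2 | 1
t | 1 | 1 | 2 | 6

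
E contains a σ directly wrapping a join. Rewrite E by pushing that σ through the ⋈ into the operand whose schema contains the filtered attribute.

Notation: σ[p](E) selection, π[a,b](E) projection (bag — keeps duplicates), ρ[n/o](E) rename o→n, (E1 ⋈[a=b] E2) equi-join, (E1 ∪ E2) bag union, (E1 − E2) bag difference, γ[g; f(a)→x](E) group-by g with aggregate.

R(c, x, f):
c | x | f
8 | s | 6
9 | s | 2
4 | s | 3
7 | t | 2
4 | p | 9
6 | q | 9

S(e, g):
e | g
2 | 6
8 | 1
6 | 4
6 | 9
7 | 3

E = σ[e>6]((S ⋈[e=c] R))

σ filters on e, owned by the left side.
E' = (σ[e>6](S) ⋈[e=c] R)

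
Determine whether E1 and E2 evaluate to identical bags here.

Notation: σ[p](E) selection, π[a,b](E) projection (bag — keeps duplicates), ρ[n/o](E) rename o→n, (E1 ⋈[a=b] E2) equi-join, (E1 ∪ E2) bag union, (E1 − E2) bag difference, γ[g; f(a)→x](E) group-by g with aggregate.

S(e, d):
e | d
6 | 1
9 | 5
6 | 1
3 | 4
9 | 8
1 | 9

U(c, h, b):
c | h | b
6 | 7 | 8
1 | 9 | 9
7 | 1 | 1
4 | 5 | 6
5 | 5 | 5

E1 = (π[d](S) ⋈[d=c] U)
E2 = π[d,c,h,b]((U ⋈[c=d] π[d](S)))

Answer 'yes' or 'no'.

E1 stepwise |·|:
  S → 6
  π[d](S) → 6
  U → 5
  (π[d](S) ⋈[d=c] U) → 4
E2 stepwise |·|:
  U → 5
  S → 6
  π[d](S) → 6
  (U ⋈[c=d] π[d](S)) → 4
  π[d,c,h,b]((U ⋈[c=d] π[d](S))) → 4

E1 and E2 produce the same multiset:
d | c | h | b
1 | 1 | 9 | 9
1 | 1 | 9 | 9
4 | 4 | 5 | 6
5 | 5 | 5 | 5

yes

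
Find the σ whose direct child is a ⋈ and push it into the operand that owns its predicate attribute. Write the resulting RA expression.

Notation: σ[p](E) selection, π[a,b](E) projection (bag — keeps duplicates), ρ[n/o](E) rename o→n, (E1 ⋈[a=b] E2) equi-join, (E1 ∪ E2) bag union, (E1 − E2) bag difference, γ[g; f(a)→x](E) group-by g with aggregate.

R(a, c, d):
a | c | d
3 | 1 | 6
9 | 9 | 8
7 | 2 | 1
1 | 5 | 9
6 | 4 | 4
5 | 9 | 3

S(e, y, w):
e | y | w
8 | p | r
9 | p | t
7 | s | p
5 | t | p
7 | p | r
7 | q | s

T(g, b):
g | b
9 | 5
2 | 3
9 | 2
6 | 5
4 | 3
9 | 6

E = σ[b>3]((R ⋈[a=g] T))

σ filters on b, owned by the right side.
E' = (R ⋈[a=g] σ[b>3](T))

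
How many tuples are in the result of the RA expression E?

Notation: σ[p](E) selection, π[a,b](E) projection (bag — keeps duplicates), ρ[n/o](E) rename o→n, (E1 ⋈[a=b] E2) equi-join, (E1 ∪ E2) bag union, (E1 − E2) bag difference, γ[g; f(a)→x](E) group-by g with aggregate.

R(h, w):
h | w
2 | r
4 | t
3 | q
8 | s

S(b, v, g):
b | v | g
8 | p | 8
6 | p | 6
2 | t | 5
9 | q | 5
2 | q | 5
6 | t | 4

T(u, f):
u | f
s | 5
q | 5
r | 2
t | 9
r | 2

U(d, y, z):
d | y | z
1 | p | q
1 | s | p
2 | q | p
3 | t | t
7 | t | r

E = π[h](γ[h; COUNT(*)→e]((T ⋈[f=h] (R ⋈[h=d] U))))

Per-node cardinality:
  T → 5
  R → 4
  U → 5
  (R ⋈[h=d] U) → 2
  (T ⋈[f=h] (R ⋈[h=d] U)) → 2
  γ[h; COUNT(*)→e]((T ⋈[f=h] (R ⋈[h=d] U))) → 1
  π[h](γ[h; COUNT(*)→e]((T ⋈[f=h] (R ⋈[h=d] U)))) → 1

|E| = 1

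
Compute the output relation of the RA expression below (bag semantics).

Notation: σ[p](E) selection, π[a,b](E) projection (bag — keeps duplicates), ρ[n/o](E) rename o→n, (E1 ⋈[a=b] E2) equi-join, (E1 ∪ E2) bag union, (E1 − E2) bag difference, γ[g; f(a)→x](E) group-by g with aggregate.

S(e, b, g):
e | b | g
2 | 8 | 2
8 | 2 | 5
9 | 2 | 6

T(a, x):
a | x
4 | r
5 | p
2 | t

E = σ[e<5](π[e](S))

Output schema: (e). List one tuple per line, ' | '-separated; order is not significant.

Stepwise |·|:
  S → 3
  π[e](S) → 3
  σ[e<5](π[e](S)) → 1

== RESULT ==
e
2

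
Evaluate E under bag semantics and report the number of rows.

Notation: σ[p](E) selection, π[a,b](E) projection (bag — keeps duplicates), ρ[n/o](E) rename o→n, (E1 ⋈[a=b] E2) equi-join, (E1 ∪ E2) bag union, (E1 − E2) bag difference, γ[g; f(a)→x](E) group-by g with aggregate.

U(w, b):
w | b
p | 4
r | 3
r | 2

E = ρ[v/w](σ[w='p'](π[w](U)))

Row counts bottom-up:
  U → 3
  π[w](U) → 3
  σ[w='p'](π[w](U)) → 1
  ρ[v/w](σ[w='p'](π[w](U))) → 1

|E| = 1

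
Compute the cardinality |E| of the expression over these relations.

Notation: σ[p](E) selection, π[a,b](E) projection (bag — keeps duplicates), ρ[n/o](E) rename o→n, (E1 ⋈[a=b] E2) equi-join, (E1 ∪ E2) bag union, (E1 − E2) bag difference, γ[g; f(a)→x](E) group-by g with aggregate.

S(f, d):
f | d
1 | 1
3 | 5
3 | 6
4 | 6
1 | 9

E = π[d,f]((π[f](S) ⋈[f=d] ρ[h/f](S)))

Row counts bottom-up:
  S → 5
  π[f](S) → 5
  S → 5
  ρ[h/f](S) → 5
  (π[f](S) ⋈[f=d] ρ[h/f](S)) → 2
  π[d,f]((π[f](S) ⋈[f=d] ρ[h/f](S))) → 2

|E| = 2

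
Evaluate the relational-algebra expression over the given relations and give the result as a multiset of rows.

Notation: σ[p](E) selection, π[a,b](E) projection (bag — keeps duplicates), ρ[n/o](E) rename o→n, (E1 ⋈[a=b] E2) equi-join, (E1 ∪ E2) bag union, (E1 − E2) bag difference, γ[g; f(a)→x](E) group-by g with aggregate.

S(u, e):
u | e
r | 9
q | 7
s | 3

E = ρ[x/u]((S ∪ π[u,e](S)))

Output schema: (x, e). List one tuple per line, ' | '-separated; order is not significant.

Stepwise |·|:
  S → 3
  S → 3
  π[u,e](S) → 3
  (S ∪ π[u,e](S)) → 6
  ρ[x/u]((S ∪ π[u,e](S))) → 6

== RESULT ==
x | e
q | 7
q | 7
r | 9
r | 9
s | 3
s | 3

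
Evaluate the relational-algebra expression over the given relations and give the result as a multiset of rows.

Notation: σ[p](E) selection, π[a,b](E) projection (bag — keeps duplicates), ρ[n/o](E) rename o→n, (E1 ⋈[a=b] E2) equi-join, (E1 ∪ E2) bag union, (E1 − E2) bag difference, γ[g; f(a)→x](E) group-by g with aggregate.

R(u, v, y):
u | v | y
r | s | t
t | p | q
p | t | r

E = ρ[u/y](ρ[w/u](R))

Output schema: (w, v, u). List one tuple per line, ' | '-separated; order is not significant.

Stepwise |·|:
  R → 3
  ρ[w/u](R) → 3
  ρ[u/y](ρ[w/u](R)) → 3

== RESULT ==
w | v | u
p | t | r
r | s | t
t | p | q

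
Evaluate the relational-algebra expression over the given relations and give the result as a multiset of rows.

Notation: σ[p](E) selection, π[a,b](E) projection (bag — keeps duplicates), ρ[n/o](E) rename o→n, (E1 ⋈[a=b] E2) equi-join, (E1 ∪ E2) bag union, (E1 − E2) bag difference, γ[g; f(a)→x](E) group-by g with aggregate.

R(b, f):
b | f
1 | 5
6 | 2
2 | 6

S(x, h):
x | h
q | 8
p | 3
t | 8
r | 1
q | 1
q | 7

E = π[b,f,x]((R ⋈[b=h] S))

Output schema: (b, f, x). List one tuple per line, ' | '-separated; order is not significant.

Per-node cardinality:
  R → 3
  S → 6
  (R ⋈[b=h] S) → 2
  π[b,f,x]((R ⋈[b=h] S)) → 2

== RESULT ==
b | f | x
1 | 5 | q
1 | 5 | r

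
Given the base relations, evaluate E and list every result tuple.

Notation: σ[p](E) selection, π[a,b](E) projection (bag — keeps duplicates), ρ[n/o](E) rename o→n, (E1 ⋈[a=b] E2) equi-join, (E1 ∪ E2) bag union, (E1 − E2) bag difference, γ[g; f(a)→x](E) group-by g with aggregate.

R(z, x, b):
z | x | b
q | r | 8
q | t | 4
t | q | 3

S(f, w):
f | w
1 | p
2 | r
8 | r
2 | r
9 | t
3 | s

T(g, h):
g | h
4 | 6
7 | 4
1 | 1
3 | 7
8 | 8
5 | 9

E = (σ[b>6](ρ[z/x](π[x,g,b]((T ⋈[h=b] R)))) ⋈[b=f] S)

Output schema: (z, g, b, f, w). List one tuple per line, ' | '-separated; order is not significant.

Row counts bottom-up:
  T → 6
  R → 3
  (T ⋈[h=b] R) → 2
  π[x,g,b]((T ⋈[h=b] R)) → 2
  ρ[z/x](π[x,g,b]((T ⋈[h=b] R))) → 2
  σ[b>6](ρ[z/x](π[x,g,b]((T ⋈[h=b] R)))) → 1
  S → 6
  (σ[b>6](ρ[z/x](π[x,g,b]((T ⋈[h=b] R)))) ⋈[b=f] S) → 1

== RESULT ==
z | g | b | f | w
r | 8 | 8 | 8 | r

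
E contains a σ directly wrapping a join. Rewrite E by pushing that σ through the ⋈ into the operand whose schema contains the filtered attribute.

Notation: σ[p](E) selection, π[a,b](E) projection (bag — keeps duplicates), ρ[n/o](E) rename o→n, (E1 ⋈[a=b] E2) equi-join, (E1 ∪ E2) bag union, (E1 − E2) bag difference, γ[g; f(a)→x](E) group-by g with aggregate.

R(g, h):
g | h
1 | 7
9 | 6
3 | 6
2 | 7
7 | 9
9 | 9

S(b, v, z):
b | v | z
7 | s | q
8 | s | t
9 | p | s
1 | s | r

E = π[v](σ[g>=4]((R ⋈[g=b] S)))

σ filters on g, owned by the left side.
E' = π[v]((σ[g>=4](R) ⋈[g=b] S))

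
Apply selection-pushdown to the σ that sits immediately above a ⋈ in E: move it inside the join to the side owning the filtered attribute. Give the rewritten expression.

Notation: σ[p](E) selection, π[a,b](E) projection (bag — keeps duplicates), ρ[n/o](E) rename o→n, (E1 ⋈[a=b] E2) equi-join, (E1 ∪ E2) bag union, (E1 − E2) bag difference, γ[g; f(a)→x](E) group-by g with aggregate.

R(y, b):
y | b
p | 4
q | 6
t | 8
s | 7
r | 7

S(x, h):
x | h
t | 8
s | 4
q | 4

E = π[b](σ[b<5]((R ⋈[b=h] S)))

σ filters on b, owned by the left side.
E' = π[b]((σ[b<5](R) ⋈[b=h] S))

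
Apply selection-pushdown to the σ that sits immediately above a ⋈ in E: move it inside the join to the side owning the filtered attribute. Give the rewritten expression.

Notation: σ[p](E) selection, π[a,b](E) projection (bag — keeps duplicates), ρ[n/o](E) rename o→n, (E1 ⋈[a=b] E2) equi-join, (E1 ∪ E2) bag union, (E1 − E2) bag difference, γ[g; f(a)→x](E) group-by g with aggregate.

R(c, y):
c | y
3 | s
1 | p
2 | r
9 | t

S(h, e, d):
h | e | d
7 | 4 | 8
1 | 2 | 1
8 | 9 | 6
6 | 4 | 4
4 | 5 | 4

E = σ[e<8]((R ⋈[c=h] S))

σ filters on e, owned by the right side.
E' = (R ⋈[c=h] σ[e<8](S))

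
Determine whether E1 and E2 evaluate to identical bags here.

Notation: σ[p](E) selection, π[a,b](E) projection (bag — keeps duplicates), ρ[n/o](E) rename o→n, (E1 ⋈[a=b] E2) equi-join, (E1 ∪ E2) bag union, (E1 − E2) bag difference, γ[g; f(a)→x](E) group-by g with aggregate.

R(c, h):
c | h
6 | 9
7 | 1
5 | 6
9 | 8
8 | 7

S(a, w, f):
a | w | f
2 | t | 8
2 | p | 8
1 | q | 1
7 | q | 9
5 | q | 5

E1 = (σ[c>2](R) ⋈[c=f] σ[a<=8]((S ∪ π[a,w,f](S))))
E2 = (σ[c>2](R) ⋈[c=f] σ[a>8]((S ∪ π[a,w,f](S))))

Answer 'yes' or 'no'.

E1 subexpression sizes:
  R → 5
  σ[c>2](R) → 5
  S → 5
  S → 5
  π[a,w,f](S) → 5
  (S ∪ π[a,w,f](S)) → 10
  σ[a<=8]((S ∪ π[a,w,f](S))) → 10
  (σ[c>2](R) ⋈[c=f] σ[a<=8]((S ∪ π[a,w,f](S)))) → 8
E2 subexpression sizes:
  R → 5
  σ[c>2](R) → 5
  S → 5
  S → 5
  π[a,w,f](S) → 5
  (S ∪ π[a,w,f](S)) → 10
  σ[a>8]((S ∪ π[a,w,f](S))) → 0
  (σ[c>2](R) ⋈[c=f] σ[a>8]((S ∪ π[a,w,f](S)))) → 0

E1 result:
c | h | a | w | f
5 | 6 | 5 | q | 5
5 | 6 | 5 | q | 5
8 | 7 | 2 | p | 8
8 | 7 | 2 | p | 8
8 | 7 | 2 | t | 8
8 | 7 | 2 | t | 8
9 | 8 | 7 | q | 9
9 | 8 | 7 | q | 9
E2 result:
c | h | a | w | f
(0 rows)
Witness: (8, 7, 2, 'p', 8) appears 2× in E1 but 0× in E2.

no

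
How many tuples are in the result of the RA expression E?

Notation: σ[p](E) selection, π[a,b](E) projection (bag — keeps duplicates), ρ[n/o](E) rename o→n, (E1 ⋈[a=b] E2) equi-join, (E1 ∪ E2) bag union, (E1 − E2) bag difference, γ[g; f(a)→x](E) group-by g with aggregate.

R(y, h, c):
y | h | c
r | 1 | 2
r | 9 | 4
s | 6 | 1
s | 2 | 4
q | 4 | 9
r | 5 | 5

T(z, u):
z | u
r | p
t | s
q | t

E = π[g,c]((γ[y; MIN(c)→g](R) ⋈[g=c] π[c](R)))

Stepwise |·|:
  R → 6
  γ[y; MIN(c)→g](R) → 3
  R → 6
  π[c](R) → 6
  (γ[y; MIN(c)→g](R) ⋈[g=c] π[c](R)) → 3
  π[g,c]((γ[y; MIN(c)→g](R) ⋈[g=c] π[c](R))) → 3

|E| = 3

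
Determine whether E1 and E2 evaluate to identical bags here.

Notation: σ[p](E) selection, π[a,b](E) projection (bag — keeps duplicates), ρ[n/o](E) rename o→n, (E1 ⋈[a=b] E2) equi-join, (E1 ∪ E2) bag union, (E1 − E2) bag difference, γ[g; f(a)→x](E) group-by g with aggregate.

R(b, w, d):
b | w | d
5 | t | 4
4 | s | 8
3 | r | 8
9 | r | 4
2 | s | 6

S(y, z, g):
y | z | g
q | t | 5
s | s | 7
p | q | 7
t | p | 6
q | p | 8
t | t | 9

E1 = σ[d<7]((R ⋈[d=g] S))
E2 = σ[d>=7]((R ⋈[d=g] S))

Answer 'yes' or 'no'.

E1 row counts bottom-up:
  R → 5
  S → 6
  (R ⋈[d=g] S) → 3
  σ[d<7]((R ⋈[d=g] S)) → 1
E2 row counts bottom-up:
  R → 5
  S → 6
  (R ⋈[d=g] S) → 3
  σ[d>=7]((R ⋈[d=g] S)) → 2

E1 result:
b | w | d | y | z | g
2 | s | 6 | t | p | 6
E2 result:
b | w | d | y | z | g
3 | r | 8 | q | p | 8
4 | s | 8 | q | p | 8
Witness: (3, 'r', 8, 'q', 'p', 8) appears 0× in E1 but 1× in E2.

no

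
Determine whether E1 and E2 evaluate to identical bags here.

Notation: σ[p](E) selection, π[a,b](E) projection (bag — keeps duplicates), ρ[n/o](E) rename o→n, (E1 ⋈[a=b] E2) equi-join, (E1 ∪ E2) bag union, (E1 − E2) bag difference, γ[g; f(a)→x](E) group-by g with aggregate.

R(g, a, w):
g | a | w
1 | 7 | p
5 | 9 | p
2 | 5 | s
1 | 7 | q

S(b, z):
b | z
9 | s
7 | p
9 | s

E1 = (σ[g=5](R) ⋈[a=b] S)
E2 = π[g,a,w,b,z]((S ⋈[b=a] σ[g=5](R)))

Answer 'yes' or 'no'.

E1 stepwise |·|:
  R → 4
  σ[g=5](R) → 1
  S → 3
  (σ[g=5](R) ⋈[a=b] S) → 2
E2 stepwise |·|:
  S → 3
  R → 4
  σ[g=5](R) → 1
  (S ⋈[b=a] σ[g=5](R)) → 2
  π[g,a,w,b,z]((S ⋈[b=a] σ[g=5](R))) → 2

E1 and E2 produce the same multiset:
g | a | w | b | z
5 | 9 | p | 9 | s
5 | 9 | p | 9 | s

yes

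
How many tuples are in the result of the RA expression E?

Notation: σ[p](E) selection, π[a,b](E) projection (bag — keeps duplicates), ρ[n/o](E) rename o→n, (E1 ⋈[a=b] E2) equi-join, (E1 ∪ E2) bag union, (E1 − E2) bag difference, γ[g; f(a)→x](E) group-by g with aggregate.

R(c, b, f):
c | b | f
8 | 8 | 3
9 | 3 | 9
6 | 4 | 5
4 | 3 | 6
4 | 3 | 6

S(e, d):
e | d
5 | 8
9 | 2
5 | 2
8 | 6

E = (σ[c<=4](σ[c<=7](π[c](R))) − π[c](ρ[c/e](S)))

Subexpression sizes:
  R → 5
  π[c](R) → 5
  σ[c<=7](π[c](R)) → 3
  σ[c<=4](σ[c<=7](π[c](R))) → 2
  S → 4
  ρ[c/e](S) → 4
  π[c](ρ[c/e](S)) → 4
  (σ[c<=4](σ[c<=7](π[c](R))) − π[c](ρ[c/e](S))) → 2

|E| = 2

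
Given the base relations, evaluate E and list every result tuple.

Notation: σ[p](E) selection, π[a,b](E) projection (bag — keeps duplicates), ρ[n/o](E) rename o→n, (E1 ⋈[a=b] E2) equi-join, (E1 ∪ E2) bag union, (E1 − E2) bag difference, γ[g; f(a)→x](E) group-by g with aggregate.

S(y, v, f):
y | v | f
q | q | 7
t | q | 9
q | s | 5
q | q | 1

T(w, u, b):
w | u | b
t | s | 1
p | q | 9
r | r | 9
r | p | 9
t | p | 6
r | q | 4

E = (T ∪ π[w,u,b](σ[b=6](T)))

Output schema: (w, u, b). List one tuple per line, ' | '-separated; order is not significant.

Row counts bottom-up:
  T → 6
  T → 6
  σ[b=6](T) → 1
  π[w,u,b](σ[b=6](T)) → 1
  (T ∪ π[w,u,b](σ[b=6](T))) → 7

== RESULT ==
w | u | b
p | q | 9
r | p | 9
r | q | 4
r | r | 9
t | p | 6
t | p | 6
t | s | 1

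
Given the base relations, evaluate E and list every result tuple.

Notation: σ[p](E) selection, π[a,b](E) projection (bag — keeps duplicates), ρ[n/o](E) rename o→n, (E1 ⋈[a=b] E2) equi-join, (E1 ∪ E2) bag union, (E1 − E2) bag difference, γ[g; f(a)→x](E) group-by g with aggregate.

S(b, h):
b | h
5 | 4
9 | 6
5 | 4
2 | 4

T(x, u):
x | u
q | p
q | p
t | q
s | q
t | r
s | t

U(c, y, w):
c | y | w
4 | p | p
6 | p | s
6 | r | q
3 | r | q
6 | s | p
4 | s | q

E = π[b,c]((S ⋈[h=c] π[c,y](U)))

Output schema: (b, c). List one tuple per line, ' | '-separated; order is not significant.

Stepwise |·|:
  S → 4
  U → 6
  π[c,y](U) → 6
  (S ⋈[h=c] π[c,y](U)) → 9
  π[b,c]((S ⋈[h=c] π[c,y](U))) → 9

== RESULT ==
b | c
2 | 4
2 | 4
5 | 4
5 | 4
5 | 4
5 | 4
9 | 6
9 | 6
9 | 6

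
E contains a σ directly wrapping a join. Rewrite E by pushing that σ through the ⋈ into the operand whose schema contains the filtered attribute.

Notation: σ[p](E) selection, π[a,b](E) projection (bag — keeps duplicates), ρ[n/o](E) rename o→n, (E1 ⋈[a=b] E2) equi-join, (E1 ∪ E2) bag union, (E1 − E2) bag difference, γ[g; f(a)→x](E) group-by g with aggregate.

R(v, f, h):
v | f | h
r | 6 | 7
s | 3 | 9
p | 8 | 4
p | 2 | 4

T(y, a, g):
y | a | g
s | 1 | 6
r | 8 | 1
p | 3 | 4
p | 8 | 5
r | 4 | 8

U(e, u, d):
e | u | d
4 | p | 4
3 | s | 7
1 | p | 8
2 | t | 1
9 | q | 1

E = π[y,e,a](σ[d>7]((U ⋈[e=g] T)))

σ filters on d, owned by the left side.
E' = π[y,e,a]((σ[d>7](U) ⋈[e=g] T))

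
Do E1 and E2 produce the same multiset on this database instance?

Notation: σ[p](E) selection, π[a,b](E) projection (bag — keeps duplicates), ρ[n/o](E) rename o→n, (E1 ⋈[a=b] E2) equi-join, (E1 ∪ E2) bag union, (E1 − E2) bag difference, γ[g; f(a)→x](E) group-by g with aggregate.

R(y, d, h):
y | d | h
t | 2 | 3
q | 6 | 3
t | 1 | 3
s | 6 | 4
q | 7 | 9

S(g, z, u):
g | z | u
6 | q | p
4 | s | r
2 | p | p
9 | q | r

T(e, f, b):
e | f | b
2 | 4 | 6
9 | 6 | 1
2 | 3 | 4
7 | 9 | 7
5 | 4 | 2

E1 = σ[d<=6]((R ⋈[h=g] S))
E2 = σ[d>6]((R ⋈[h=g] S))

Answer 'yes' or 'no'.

E1 per-node cardinality:
  R → 5
  S → 4
  (R ⋈[h=g] S) → 2
  σ[d<=6]((R ⋈[h=g] S)) → 1
E2 per-node cardinality:
  R → 5
  S → 4
  (R ⋈[h=g] S) → 2
  σ[d>6]((R ⋈[h=g] S)) → 1

E1 result:
y | d | h | g | z | u
s | 6 | 4 | 4 | s | r
E2 result:
y | d | h | g | z | u
q | 7 | 9 | 9 | q | r
Witness: ('s', 6, 4, 4, 's', 'r') appears 1× in E1 but 0× in E2.

no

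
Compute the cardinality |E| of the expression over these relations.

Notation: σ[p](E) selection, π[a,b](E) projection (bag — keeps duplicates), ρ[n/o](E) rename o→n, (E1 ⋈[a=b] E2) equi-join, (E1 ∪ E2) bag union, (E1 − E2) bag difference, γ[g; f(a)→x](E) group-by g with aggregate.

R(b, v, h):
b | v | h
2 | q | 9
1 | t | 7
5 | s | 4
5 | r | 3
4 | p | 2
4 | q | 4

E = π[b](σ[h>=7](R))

Row counts bottom-up:
  R → 6
  σ[h>=7](R) → 2
  π[b](σ[h>=7](R)) → 2

|E| = 2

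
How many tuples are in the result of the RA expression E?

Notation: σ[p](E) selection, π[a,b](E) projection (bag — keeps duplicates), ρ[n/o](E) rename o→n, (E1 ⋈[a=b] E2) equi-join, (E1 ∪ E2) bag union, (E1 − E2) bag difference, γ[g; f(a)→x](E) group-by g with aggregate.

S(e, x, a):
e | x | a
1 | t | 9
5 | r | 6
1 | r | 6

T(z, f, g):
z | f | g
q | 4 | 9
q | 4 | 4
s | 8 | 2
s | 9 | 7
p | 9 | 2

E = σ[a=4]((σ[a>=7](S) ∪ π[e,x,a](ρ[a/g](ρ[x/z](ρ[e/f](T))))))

Row counts bottom-up:
  S → 3
  σ[a>=7](S) → 1
  T → 5
  ρ[e/f](T) → 5
  ρ[x/z](ρ[e/f](T)) → 5
  ρ[a/g](ρ[x/z](ρ[e/f](T))) → 5
  π[e,x,a](ρ[a/g](ρ[x/z](ρ[e/f](T)))) → 5
  (σ[a>=7](S) ∪ π[e,x,a](ρ[a/g](ρ[x/z](ρ[e/f](T))))) → 6
  σ[a=4]((σ[a>=7](S) ∪ π[e,x,a](ρ[a/g](ρ[x/z](ρ[e/f](T)))))) → 1

|E| = 1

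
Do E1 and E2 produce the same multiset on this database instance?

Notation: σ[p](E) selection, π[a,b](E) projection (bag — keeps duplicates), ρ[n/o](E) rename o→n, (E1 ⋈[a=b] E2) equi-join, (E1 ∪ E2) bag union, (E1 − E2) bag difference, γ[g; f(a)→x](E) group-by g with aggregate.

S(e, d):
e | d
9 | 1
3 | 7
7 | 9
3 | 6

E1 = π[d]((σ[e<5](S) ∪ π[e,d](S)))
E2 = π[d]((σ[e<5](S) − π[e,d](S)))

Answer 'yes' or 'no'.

E1 row counts bottom-up:
  S → 4
  σ[e<5](S) → 2
  S → 4
  π[e,d](S) → 4
  (σ[e<5](S) ∪ π[e,d](S)) → 6
  π[d]((σ[e<5](S) ∪ π[e,d](S))) → 6
E2 row counts bottom-up:
  S → 4
  σ[e<5](S) → 2
  S → 4
  π[e,d](S) → 4
  (σ[e<5](S) − π[e,d](S)) → 0
  π[d]((σ[e<5](S) − π[e,d](S))) → 0

E1 result:
d
1
6
6
7
7
9
E2 result:
d
(0 rows)
Witness: (6,) appears 2× in E1 but 0× in E2.

no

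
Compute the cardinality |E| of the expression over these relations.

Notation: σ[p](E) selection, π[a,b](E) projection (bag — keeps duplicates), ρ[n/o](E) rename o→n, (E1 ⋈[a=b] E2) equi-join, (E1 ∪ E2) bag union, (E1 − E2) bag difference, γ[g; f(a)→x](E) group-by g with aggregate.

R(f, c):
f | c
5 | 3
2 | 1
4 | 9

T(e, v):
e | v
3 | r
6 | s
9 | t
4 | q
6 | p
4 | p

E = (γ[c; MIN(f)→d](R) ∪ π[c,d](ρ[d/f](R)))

Subexpression sizes:
  R → 3
  γ[c; MIN(f)→d](R) → 3
  R → 3
  ρ[d/f](R) → 3
  π[c,d](ρ[d/f](R)) → 3
  (γ[c; MIN(f)→d](R) ∪ π[c,d](ρ[d/f](R))) → 6

|E| = 6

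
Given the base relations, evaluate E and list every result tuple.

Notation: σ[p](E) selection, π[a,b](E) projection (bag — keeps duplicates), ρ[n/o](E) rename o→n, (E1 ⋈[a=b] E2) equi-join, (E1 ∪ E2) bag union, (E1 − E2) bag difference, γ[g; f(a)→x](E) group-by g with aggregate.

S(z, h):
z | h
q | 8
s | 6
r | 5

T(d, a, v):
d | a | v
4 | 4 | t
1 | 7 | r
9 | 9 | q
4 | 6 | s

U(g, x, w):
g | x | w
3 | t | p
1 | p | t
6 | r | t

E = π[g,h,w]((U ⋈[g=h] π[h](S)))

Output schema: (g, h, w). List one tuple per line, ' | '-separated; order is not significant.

Stepwise |·|:
  U → 3
  S → 3
  π[h](S) → 3
  (U ⋈[g=h] π[h](S)) → 1
  π[g,h,w]((U ⋈[g=h] π[h](S))) → 1

== RESULT ==
g | h | w
6 | 6 | t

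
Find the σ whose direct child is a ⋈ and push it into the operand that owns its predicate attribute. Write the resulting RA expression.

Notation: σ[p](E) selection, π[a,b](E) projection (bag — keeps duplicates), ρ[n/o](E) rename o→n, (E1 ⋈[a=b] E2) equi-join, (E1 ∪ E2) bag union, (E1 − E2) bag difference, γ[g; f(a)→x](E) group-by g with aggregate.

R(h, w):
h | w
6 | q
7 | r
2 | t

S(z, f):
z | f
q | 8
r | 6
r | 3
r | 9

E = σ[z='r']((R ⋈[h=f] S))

σ filters on z, owned by the right side.
E' = (R ⋈[h=f] σ[z='r'](S))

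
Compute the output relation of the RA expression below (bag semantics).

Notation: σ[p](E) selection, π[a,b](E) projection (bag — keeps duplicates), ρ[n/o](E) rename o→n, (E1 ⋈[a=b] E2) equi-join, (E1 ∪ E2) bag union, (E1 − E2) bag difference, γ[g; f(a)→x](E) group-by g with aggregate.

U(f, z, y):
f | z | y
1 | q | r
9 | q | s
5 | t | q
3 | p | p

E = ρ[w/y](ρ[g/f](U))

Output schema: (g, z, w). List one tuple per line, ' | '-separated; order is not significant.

Per-node cardinality:
  U → 4
  ρ[g/f](U) → 4
  ρ[w/y](ρ[g/f](U)) → 4

== RESULT ==
g | z | w
1 | q | r
3 | p | p
5 | t | q
9 | q | s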